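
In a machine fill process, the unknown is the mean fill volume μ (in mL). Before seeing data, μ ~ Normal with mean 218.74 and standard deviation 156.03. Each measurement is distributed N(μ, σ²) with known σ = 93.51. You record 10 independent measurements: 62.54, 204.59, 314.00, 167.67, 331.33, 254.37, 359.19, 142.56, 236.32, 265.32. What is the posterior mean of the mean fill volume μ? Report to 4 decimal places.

For Normal data with known variance σ², a Normal(μ₀, σ₀²) prior on μ is conjugate. Posterior precision = 1/σ₀² + n/σ²; posterior mean is the precision-weighted average of μ₀ and x̄.
Σxᵢ = 62.54 + 204.59 + 314.00 + 167.67 + 331.33 + 254.37 + 359.19 + 142.56 + 236.32 + 265.32 = 2337.89, so n·x̄ = 2337.89.
σ₀² = 156.03² = 24345.3609, σ² = 93.51² = 8744.1201; σ² + n·σ₀² = 8744.1201 + 10·24345.3609 = 252197.7291.
Posterior mean = (μ₀/σ₀² + n·x̄/σ²)/(1/σ₀² + n/σ²) = (σ²·μ₀ + σ₀²·n·x̄)/(σ² + n·σ₀²) = (8744.1201·218.74 + 24345.3609·2337.89)/252197.7291 = 58829464.625175/252197.7291 = 233.2672.

233.2672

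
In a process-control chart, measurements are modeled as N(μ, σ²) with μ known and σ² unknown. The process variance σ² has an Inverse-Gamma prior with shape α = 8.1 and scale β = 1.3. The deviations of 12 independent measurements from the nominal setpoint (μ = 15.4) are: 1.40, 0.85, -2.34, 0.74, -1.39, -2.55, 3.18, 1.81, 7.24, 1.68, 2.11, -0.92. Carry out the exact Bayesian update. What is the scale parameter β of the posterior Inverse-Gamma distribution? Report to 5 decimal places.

46.83365

With known mean μ and an Inverse-Gamma(α, β) prior on σ², the Normal likelihood is conjugate: posterior is Inv-Gamma(α + n/2, β + Σ(xᵢ−μ)²/2).
Σ(xᵢ−μ)² = (1.40)² + (0.85)² + (-2.34)² + (0.74)² + (-1.39)² + (-2.55)² + (3.18)² + (1.81)² + (7.24)² + (1.68)² + (2.11)² + (-0.92)² = 91.0673.
Posterior: Inv-Gamma(8.1 + 12/2, 1.3 + 91.0673/2) = Inv-Gamma(14.10, 46.83365).
Posterior β = 46.83365.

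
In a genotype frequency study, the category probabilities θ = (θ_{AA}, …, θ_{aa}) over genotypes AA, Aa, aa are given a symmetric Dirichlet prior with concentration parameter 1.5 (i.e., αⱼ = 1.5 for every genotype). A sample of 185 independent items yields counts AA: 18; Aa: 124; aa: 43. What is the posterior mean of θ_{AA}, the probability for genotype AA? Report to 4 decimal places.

0.1029

The Dirichlet prior is conjugate to the Multinomial likelihood: each posterior αⱼ = prior αⱼ + observed count nⱼ.
Posterior concentration: (19.5, 125.5, 44.5), total = 189.5.
E[θ_{AA}|data] = α_{AA}/Σα = 19.5/189.5 = 0.1029.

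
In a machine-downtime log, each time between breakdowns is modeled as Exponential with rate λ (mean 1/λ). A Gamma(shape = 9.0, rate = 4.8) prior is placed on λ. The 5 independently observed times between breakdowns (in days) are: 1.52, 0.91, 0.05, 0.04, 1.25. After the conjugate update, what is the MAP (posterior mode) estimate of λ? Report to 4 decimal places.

1.5169

With a Gamma(shape α, rate β) prior on the exponential rate λ, the posterior after n observations with total T = Σxᵢ is Gamma(α+n, β+T).
Sum of observations T = 3.77 days; n = 5.
Posterior: Gamma(9.0+5, 4.8+3.77) = Gamma(14.0, 8.57).
Mode = (α−1)/β = 1.5169.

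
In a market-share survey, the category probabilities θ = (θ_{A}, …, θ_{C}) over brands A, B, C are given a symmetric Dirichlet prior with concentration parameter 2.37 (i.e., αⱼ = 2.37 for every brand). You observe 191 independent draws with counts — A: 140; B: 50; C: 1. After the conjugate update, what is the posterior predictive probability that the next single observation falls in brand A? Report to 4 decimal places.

The Dirichlet prior is conjugate to the Multinomial likelihood: each posterior αⱼ = prior αⱼ + observed count nⱼ.
Posterior concentration: (142.37, 52.37, 3.37), total = 198.11.
P(next = A | data) = α_{A}/Σα = 0.7186.

0.7186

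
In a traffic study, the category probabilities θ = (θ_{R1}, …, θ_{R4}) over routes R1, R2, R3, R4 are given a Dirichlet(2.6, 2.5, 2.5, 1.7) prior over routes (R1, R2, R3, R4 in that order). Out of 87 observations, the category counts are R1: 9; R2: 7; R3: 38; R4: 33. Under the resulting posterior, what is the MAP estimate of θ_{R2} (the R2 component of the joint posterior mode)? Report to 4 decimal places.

The Dirichlet prior is conjugate to the Multinomial likelihood: each posterior αⱼ = prior αⱼ + observed count nⱼ.
Posterior concentration: (11.6, 9.5, 40.5, 34.7), total = 96.3.
Joint mode component: (α_{R2}−1)/(Σα−K) = 8.5/92.3 = 0.0921.

0.0921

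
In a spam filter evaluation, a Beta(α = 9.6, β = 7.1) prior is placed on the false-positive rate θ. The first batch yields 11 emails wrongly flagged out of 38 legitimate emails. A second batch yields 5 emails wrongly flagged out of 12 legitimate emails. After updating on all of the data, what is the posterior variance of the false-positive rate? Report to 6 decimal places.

0.003493

The Beta prior is conjugate to a Binomial/Bernoulli likelihood; the update adds successes to α and failures to β.
After batch 1: Beta(9.6+11, 7.1+27) = Beta(20.6, 34.1).
After batch 2: Beta(20.6+5, 34.1+7) = Beta(25.6, 41.1).
Var = αβ/((α+β)²(α+β+1)) = 25.6·41.1/(66.7²·67.7) = 0.003493.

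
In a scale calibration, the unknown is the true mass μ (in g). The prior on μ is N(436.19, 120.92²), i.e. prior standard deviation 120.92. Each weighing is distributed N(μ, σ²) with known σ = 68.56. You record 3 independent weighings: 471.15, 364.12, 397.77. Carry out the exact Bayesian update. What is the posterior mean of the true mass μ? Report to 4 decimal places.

For Normal data with known variance σ², a Normal(μ₀, σ₀²) prior on μ is conjugate. Posterior precision = 1/σ₀² + n/σ²; posterior mean is the precision-weighted average of μ₀ and x̄.
Σxᵢ = 471.15 + 364.12 + 397.77 = 1233.04, so n·x̄ = 1233.04.
σ₀² = 120.92² = 14621.6464, σ² = 68.56² = 4700.4736; σ² + n·σ₀² = 4700.4736 + 3·14621.6464 = 48565.4128.
Posterior mean = (μ₀/σ₀² + n·x̄/σ²)/(1/σ₀² + n/σ²) = (σ²·μ₀ + σ₀²·n·x̄)/(σ² + n·σ₀²) = (4700.4736·436.19 + 14621.6464·1233.04)/48565.4128 = 20079374.45664/48565.4128 = 413.4501.

413.4501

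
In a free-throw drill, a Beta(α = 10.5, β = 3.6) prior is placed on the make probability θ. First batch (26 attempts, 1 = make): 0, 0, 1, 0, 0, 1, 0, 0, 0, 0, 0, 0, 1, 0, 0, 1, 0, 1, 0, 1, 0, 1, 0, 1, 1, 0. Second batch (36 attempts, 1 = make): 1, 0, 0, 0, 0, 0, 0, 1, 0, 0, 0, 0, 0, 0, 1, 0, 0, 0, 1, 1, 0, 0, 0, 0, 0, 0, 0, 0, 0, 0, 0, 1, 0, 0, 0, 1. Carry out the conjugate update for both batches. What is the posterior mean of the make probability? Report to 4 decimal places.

0.3482

The Beta prior is conjugate to a Binomial/Bernoulli likelihood; the update adds successes to α and failures to β.
After batch 1: Beta(10.5+9, 3.6+17) = Beta(19.5, 20.6).
After batch 2: Beta(19.5+7, 20.6+29) = Beta(26.5, 49.6).
Posterior mean = α/(α+β) = 26.5/76.1 = 0.3482.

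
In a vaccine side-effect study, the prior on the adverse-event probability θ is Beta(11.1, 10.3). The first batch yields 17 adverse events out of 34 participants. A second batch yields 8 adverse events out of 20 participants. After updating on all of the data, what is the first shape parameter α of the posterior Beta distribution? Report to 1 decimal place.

36.1

The Beta prior is conjugate to a Binomial/Bernoulli likelihood; the update adds successes to α and failures to β.
After batch 1: Beta(11.1+17, 10.3+17) = Beta(28.1, 27.3).
After batch 2: Beta(28.1+8, 27.3+12) = Beta(36.1, 39.3).
Posterior α = 36.1.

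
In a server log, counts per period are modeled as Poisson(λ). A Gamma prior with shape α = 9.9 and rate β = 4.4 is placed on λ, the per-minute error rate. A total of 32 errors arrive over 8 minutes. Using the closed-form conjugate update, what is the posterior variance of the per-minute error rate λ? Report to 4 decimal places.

0.2725

With a Gamma(shape α, rate β) prior, the Poisson likelihood is conjugate: the posterior is Gamma(α + ΣXᵢ, β + n).
Posterior: Gamma(α+S, β+n) = Gamma(9.9+32, 4.4+8) = Gamma(41.9, 12.4).
Var = α/β² = 41.9/12.4² = 0.2725.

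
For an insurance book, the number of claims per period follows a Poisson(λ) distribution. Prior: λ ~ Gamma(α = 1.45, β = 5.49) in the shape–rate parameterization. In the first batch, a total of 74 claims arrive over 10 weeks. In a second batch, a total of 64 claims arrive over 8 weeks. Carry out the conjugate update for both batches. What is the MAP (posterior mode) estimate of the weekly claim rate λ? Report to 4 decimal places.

5.8940

With a Gamma(shape α, rate β) prior, the Poisson likelihood is conjugate: the posterior is Gamma(α + ΣXᵢ, β + n).
After batch 1: Gamma(α+S, β+n) = Gamma(1.45+74, 5.49+10) = Gamma(75.45, 15.49).
After batch 2: Gamma(α+S, β+n) = Gamma(75.45+64, 15.49+8) = Gamma(139.45, 23.49).
Mode of Gamma(α,β) for α≥1 is (α−1)/β = 138.45/23.49 = 5.8940.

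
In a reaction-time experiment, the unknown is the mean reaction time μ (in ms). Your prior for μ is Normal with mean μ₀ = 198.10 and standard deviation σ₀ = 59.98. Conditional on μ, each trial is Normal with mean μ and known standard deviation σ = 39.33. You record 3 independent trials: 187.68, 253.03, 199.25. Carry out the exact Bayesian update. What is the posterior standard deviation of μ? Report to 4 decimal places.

21.2363

For Normal data with known variance σ², a Normal(μ₀, σ₀²) prior on μ is conjugate. Posterior precision = 1/σ₀² + n/σ²; posterior mean is the precision-weighted average of μ₀ and x̄.
σ₀² = 59.98² = 3597.6004, σ² = 39.33² = 1546.8489; σ² + n·σ₀² = 1546.8489 + 3·3597.6004 = 12339.6501.
Posterior precision = 1/σ₀² + n/σ² = 1/3597.6004 + 3/1546.8489 = (σ² + n·σ₀²)/(σ₀²σ²) = 12339.6501/(3597.6004·1546.8489); posterior variance σₙ² = σ₀²σ²/(σ² + n·σ₀²) = 3597.6004·1546.8489/12339.6501 = 450.980715.
Posterior SD = √σₙ² = √(3597.6004·1546.8489/12339.6501) = 21.2363.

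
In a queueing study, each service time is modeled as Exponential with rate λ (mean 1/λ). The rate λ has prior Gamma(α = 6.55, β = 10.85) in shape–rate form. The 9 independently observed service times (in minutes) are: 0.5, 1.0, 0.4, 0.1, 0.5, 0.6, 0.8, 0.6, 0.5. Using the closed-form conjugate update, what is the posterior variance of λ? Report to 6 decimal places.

With a Gamma(shape α, rate β) prior on the exponential rate λ, the posterior after n observations with total T = Σxᵢ is Gamma(α+n, β+T).
Sum of observations T = 5.0 minutes; n = 9.
Posterior: Gamma(6.55+9, 10.85+5.0) = Gamma(15.55, 15.85).
Var = α/β² = 0.061897.

0.061897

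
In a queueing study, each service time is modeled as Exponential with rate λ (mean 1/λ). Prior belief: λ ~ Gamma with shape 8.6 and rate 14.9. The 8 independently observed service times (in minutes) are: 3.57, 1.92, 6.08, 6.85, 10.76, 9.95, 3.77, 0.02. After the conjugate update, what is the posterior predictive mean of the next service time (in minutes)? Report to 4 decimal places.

With a Gamma(shape α, rate β) prior on the exponential rate λ, the posterior after n observations with total T = Σxᵢ is Gamma(α+n, β+T).
Sum of observations T = 42.92 minutes; n = 8.
Posterior: Gamma(8.6+8, 14.9+42.92) = Gamma(16.6, 57.82).
The predictive distribution for the next observation is Lomax; its mean is β/(α−1) = 57.82/15.6 = 3.7064.

3.7064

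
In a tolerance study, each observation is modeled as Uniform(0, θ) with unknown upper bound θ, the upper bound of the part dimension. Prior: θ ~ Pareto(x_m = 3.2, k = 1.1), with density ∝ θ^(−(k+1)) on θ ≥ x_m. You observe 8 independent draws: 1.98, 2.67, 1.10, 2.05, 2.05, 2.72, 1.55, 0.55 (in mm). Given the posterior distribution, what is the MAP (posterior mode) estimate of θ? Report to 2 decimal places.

A Pareto(scale x_m, shape k) prior on the upper bound θ of Uniform(0, θ) is conjugate: posterior is Pareto(max(x_m, max xᵢ), k + n).
Sample maximum = 2.72; prior scale x_m = 3.2 → posterior scale = max = 3.20.
Posterior shape = 1.1 + 8 = 9.1.
The Pareto density is decreasing on [x_m, ∞), so the mode is x_m = 3.20.

3.20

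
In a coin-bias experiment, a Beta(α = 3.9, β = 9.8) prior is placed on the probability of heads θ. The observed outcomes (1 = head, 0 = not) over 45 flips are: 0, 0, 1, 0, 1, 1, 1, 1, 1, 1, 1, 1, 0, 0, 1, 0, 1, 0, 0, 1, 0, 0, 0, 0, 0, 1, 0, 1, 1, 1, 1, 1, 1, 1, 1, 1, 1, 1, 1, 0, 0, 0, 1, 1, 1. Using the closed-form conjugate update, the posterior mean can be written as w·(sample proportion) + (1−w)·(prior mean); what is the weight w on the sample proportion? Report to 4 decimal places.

0.7666

The Beta prior is conjugate to a Binomial/Bernoulli likelihood; the update adds successes to α and failures to β.
Posterior mean = (α₀+k)/(α₀+β₀+n) = [n/(α₀+β₀+n)]·(k/n) + [(α₀+β₀)/(α₀+β₀+n)]·α₀/(α₀+β₀), so only n and the prior enter the weight.
The weight on the data is w = n/(α₀+β₀+n) = 45/(3.9+9.8+45) = 45/58.7 = 0.7666.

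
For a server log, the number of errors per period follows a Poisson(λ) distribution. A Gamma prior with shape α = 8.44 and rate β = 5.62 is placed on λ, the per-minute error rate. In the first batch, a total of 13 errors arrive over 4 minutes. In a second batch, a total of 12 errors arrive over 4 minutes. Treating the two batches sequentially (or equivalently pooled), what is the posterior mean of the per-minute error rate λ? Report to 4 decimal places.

With a Gamma(shape α, rate β) prior, the Poisson likelihood is conjugate: the posterior is Gamma(α + ΣXᵢ, β + n).
After batch 1: Gamma(α+S, β+n) = Gamma(8.44+13, 5.62+4) = Gamma(21.44, 9.62).
After batch 2: Gamma(α+S, β+n) = Gamma(21.44+12, 9.62+4) = Gamma(33.44, 13.62).
Posterior mean = α/β = 33.44/13.62 = 2.4552.

2.4552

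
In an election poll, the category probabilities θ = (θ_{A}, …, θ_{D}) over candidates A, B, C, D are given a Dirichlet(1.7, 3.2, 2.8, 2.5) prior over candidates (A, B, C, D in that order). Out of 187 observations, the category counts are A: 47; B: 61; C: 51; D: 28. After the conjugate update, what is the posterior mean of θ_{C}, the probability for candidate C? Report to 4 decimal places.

The Dirichlet prior is conjugate to the Multinomial likelihood: each posterior αⱼ = prior αⱼ + observed count nⱼ.
Posterior concentration: (48.7, 64.2, 53.8, 30.5), total = 197.2.
E[θ_{C}|data] = α_{C}/Σα = 53.8/197.2 = 0.2728.

0.2728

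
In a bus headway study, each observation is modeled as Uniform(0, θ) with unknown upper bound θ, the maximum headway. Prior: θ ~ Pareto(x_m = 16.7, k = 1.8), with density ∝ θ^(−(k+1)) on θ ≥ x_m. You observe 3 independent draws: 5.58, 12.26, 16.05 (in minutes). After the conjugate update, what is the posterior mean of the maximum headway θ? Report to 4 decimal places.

A Pareto(scale x_m, shape k) prior on the upper bound θ of Uniform(0, θ) is conjugate: posterior is Pareto(max(x_m, max xᵢ), k + n).
Sample maximum = 16.05; prior scale x_m = 16.7 → posterior scale = max = 16.70.
Posterior shape = 1.8 + 3 = 4.8.
E[θ|data] = k·x_m/(k−1) = 4.8·16.70/3.8 = 21.0947.

21.0947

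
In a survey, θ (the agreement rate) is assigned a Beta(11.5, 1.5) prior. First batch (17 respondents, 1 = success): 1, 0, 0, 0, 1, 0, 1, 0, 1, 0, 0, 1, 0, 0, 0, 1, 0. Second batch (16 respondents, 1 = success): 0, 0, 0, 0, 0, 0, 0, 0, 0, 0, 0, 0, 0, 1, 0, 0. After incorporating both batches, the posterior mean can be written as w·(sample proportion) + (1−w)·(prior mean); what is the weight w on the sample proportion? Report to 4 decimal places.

0.7174

The Beta prior is conjugate to a Binomial/Bernoulli likelihood; the update adds successes to α and failures to β.
Total number of respondents: n = 17 + 16 = 33.
Posterior mean = (α₀+k)/(α₀+β₀+n) = [n/(α₀+β₀+n)]·(k/n) + [(α₀+β₀)/(α₀+β₀+n)]·α₀/(α₀+β₀), so only n and the prior enter the weight.
The weight on the data is w = n/(α₀+β₀+n) = 33/(11.5+1.5+33) = 33/46.0 = 0.7174.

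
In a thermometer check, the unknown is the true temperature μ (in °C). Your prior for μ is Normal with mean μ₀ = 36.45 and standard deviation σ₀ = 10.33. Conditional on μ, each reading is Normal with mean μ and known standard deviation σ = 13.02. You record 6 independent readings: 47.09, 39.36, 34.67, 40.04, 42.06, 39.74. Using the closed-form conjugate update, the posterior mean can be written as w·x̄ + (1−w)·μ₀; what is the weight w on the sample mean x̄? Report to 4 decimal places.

0.7907

For Normal data with known variance σ², a Normal(μ₀, σ₀²) prior on μ is conjugate. Posterior precision = 1/σ₀² + n/σ²; posterior mean is the precision-weighted average of μ₀ and x̄.
σ₀² = 10.33² = 106.7089, σ² = 13.02² = 169.5204. Prior precision 1/σ₀² = 1/106.7089; data precision n/σ² = 6/169.5204.
w = (n/σ²)/(1/σ₀² + n/σ²) = n·σ₀²/(σ² + n·σ₀²) = 6·106.7089/(169.5204 + 6·106.7089) = 640.2534/809.7738 = 0.7907.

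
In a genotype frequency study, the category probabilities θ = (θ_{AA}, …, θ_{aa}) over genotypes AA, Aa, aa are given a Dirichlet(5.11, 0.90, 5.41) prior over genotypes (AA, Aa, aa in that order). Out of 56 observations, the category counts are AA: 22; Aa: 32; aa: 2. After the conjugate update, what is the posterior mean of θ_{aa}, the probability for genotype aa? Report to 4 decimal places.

The Dirichlet prior is conjugate to the Multinomial likelihood: each posterior αⱼ = prior αⱼ + observed count nⱼ.
Posterior concentration: (27.11, 32.90, 7.41), total = 67.42.
E[θ_{aa}|data] = α_{aa}/Σα = 7.41/67.42 = 0.1099.

0.1099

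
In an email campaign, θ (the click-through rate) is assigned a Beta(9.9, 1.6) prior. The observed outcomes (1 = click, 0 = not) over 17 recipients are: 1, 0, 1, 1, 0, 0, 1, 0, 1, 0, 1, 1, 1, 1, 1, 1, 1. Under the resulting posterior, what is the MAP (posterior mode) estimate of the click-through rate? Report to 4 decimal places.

0.7887

The Beta prior is conjugate to a Binomial/Bernoulli likelihood; the update adds successes to α and failures to β.
Posterior: Beta(α+k, β+n−k) = Beta(9.9+12, 1.6+5) = Beta(21.9, 6.6).
Mode of Beta(a,b) for a,b>1 is (a−1)/(a+b−2) = 20.9/26.5 = 0.7887.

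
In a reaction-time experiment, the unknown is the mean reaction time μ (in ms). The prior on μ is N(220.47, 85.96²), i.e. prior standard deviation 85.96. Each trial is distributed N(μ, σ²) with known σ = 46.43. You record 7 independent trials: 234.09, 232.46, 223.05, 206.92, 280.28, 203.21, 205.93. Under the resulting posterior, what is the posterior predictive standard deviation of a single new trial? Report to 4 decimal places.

For Normal data with known variance σ², a Normal(μ₀, σ₀²) prior on μ is conjugate. Posterior precision = 1/σ₀² + n/σ²; posterior mean is the precision-weighted average of μ₀ and x̄.
σ₀² = 85.96² = 7389.1216, σ² = 46.43² = 2155.7449; σ² + n·σ₀² = 2155.7449 + 7·7389.1216 = 53879.5961.
Posterior precision = 1/σ₀² + n/σ² = 1/7389.1216 + 7/2155.7449 = (σ² + n·σ₀²)/(σ₀²σ²) = 53879.5961/(7389.1216·2155.7449); posterior variance σₙ² = σ₀²σ²/(σ² + n·σ₀²) = 7389.1216·2155.7449/53879.5961 = 295.641808.
Predictive variance for one new observation = σₙ² + σ² = 7389.1216·2155.7449/53879.5961 + 2155.7449 = σ²·(σ₀² + 53879.5961)/53879.5961 = 2155.7449·61268.7177/53879.5961 = 2451.386708; SD = √(2155.7449·61268.7177/53879.5961) = 49.5115.

49.5115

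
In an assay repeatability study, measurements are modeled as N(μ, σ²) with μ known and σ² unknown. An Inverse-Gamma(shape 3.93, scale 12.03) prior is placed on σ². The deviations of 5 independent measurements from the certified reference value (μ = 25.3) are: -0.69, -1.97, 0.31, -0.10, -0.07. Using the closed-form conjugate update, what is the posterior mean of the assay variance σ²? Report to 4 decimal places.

With known mean μ and an Inverse-Gamma(α, β) prior on σ², the Normal likelihood is conjugate: posterior is Inv-Gamma(α + n/2, β + Σ(xᵢ−μ)²/2).
Σ(xᵢ−μ)² = (-0.69)² + (-1.97)² + (0.31)² + (-0.10)² + (-0.07)² = 4.4680.
Posterior: Inv-Gamma(3.93 + 5/2, 12.03 + 4.4680/2) = Inv-Gamma(6.43, 14.26400).
E[σ²|data] = β/(α−1) = 14.26400/5.43 = 2.6269.

2.6269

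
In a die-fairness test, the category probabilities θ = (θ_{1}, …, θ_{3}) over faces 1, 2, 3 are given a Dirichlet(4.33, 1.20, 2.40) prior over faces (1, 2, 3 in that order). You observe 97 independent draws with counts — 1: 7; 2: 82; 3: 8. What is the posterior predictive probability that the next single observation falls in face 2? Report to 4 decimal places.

0.7929

The Dirichlet prior is conjugate to the Multinomial likelihood: each posterior αⱼ = prior αⱼ + observed count nⱼ.
Posterior concentration: (11.33, 83.20, 10.40), total = 104.93.
P(next = 2 | data) = α_{2}/Σα = 0.7929.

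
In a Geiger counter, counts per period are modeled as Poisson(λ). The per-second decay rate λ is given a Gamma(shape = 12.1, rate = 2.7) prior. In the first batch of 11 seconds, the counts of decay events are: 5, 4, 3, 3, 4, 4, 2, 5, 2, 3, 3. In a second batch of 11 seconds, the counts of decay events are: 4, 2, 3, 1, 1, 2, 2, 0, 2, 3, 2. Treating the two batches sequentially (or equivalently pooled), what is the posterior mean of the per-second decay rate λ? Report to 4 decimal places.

With a Gamma(shape α, rate β) prior, the Poisson likelihood is conjugate: the posterior is Gamma(α + ΣXᵢ, β + n).
Batch 1: sum of counts S = 38 over n = 11 seconds.
After batch 1: Gamma(α+S, β+n) = Gamma(12.1+38, 2.7+11) = Gamma(50.1, 13.7).
Batch 2: sum of counts S = 22 over n = 11 seconds.
After batch 2: Gamma(α+S, β+n) = Gamma(50.1+22, 13.7+11) = Gamma(72.1, 24.7).
Posterior mean = α/β = 72.1/24.7 = 2.9190.

2.9190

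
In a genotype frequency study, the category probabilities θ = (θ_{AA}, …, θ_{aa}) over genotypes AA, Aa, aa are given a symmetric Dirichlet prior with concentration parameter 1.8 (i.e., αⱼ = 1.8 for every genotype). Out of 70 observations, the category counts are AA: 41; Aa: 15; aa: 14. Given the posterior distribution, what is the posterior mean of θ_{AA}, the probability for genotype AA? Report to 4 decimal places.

The Dirichlet prior is conjugate to the Multinomial likelihood: each posterior αⱼ = prior αⱼ + observed count nⱼ.
Posterior concentration: (42.8, 16.8, 15.8), total = 75.4.
E[θ_{AA}|data] = α_{AA}/Σα = 42.8/75.4 = 0.5676.

0.5676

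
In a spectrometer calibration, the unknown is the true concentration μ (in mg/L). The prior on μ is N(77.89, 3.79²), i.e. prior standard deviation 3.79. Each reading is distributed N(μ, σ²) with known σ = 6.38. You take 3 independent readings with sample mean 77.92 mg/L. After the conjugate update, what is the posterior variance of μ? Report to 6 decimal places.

For Normal data with known variance σ², a Normal(μ₀, σ₀²) prior on μ is conjugate. Posterior precision = 1/σ₀² + n/σ²; posterior mean is the precision-weighted average of μ₀ and x̄.
σ₀² = 3.79² = 14.3641, σ² = 6.38² = 40.7044; σ² + n·σ₀² = 40.7044 + 3·14.3641 = 83.7967.
Posterior precision = 1/σ₀² + n/σ² = 1/14.3641 + 3/40.7044 = (σ² + n·σ₀²)/(σ₀²σ²) = 83.7967/(14.3641·40.7044); posterior variance σₙ² = σ₀²σ²/(σ² + n·σ₀²) = 14.3641·40.7044/83.7967 = 6.977388.

6.977388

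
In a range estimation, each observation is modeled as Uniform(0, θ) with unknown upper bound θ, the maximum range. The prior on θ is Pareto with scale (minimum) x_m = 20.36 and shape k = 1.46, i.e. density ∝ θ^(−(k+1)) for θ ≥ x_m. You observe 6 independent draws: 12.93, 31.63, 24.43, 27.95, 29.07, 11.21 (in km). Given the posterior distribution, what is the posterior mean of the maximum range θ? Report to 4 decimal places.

36.5263

A Pareto(scale x_m, shape k) prior on the upper bound θ of Uniform(0, θ) is conjugate: posterior is Pareto(max(x_m, max xᵢ), k + n).
Sample maximum = 31.63; prior scale x_m = 20.36 → posterior scale = max = 31.63.
Posterior shape = 1.46 + 6 = 7.46.
E[θ|data] = k·x_m/(k−1) = 7.46·31.63/6.46 = 36.5263.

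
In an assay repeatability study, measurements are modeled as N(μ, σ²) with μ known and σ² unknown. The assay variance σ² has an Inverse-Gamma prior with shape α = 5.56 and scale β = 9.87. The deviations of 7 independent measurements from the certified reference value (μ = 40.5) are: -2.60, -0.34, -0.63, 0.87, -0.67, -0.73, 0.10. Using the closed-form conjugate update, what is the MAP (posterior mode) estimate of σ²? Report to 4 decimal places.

With known mean μ and an Inverse-Gamma(α, β) prior on σ², the Normal likelihood is conjugate: posterior is Inv-Gamma(α + n/2, β + Σ(xᵢ−μ)²/2).
Σ(xᵢ−μ)² = (-2.60)² + (-0.34)² + (-0.63)² + (0.87)² + (-0.67)² + (-0.73)² + (0.10)² = 9.0212.
Posterior: Inv-Gamma(5.56 + 7/2, 9.87 + 9.0212/2) = Inv-Gamma(9.06, 14.38060).
Mode = β/(α+1) = 14.38060/10.06 = 1.4295.

1.4295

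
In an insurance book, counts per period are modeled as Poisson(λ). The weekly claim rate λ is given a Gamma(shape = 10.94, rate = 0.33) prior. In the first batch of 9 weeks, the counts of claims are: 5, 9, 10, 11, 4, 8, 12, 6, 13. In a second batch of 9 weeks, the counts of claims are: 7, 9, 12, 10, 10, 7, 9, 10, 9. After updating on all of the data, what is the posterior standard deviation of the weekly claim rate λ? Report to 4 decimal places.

0.7154

With a Gamma(shape α, rate β) prior, the Poisson likelihood is conjugate: the posterior is Gamma(α + ΣXᵢ, β + n).
Batch 1: sum of counts S = 78 over n = 9 weeks.
After batch 1: Gamma(α+S, β+n) = Gamma(10.94+78, 0.33+9) = Gamma(88.94, 9.33).
Batch 2: sum of counts S = 83 over n = 9 weeks.
After batch 2: Gamma(α+S, β+n) = Gamma(88.94+83, 9.33+9) = Gamma(171.94, 18.33).
SD = √α/β = √171.94/18.33 = 0.7154.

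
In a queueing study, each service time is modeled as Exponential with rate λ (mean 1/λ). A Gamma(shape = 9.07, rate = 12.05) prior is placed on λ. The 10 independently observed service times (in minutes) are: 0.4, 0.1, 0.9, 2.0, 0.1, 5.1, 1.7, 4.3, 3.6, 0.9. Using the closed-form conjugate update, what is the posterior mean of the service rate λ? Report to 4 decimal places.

0.6122

With a Gamma(shape α, rate β) prior on the exponential rate λ, the posterior after n observations with total T = Σxᵢ is Gamma(α+n, β+T).
Sum of observations T = 19.1 minutes; n = 10.
Posterior: Gamma(9.07+10, 12.05+19.1) = Gamma(19.07, 31.15).
Posterior mean of λ = α/β = 19.07/31.15 = 0.6122.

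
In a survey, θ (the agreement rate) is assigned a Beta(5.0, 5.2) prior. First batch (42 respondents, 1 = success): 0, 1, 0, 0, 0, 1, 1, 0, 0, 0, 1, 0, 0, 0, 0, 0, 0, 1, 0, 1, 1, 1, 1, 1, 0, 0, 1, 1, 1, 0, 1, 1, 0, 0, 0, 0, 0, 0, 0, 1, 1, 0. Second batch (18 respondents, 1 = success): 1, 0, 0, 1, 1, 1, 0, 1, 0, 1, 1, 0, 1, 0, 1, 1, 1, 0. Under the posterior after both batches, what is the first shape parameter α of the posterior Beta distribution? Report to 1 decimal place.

33.0

The Beta prior is conjugate to a Binomial/Bernoulli likelihood; the update adds successes to α and failures to β.
After batch 1: Beta(5.0+17, 5.2+25) = Beta(22.0, 30.2).
After batch 2: Beta(22.0+11, 30.2+7) = Beta(33.0, 37.2).
Posterior α = 33.0.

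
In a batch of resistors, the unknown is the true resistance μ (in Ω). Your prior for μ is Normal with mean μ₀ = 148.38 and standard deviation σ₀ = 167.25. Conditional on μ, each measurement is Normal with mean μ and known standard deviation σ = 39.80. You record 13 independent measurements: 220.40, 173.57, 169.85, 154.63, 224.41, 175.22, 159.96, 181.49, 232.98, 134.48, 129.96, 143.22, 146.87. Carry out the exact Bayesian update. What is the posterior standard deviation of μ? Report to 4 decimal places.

For Normal data with known variance σ², a Normal(μ₀, σ₀²) prior on μ is conjugate. Posterior precision = 1/σ₀² + n/σ²; posterior mean is the precision-weighted average of μ₀ and x̄.
σ₀² = 167.25² = 27972.5625, σ² = 39.80² = 1584.04; σ² + n·σ₀² = 1584.04 + 13·27972.5625 = 365227.3525.
Posterior precision = 1/σ₀² + n/σ² = 1/27972.5625 + 13/1584.04 = (σ² + n·σ₀²)/(σ₀²σ²) = 365227.3525/(27972.5625·1584.04); posterior variance σₙ² = σ₀²σ²/(σ² + n·σ₀²) = 27972.5625·1584.04/365227.3525 = 121.320754.
Posterior SD = √σₙ² = √(27972.5625·1584.04/365227.3525) = 11.0146.

11.0146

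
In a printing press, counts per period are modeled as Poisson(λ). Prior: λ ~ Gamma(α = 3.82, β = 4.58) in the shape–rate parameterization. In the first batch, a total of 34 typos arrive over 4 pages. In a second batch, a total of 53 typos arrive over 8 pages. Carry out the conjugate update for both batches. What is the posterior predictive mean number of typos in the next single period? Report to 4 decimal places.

With a Gamma(shape α, rate β) prior, the Poisson likelihood is conjugate: the posterior is Gamma(α + ΣXᵢ, β + n).
After batch 1: Gamma(α+S, β+n) = Gamma(3.82+34, 4.58+4) = Gamma(37.82, 8.58).
After batch 2: Gamma(α+S, β+n) = Gamma(37.82+53, 8.58+8) = Gamma(90.82, 16.58).
The predictive distribution for one future period is NegBinom with mean α/β = 5.4777.

5.4777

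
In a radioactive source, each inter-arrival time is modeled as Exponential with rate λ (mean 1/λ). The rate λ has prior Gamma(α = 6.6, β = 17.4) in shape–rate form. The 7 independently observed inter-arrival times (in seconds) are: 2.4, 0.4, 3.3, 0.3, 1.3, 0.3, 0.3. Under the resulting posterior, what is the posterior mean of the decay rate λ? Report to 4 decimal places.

With a Gamma(shape α, rate β) prior on the exponential rate λ, the posterior after n observations with total T = Σxᵢ is Gamma(α+n, β+T).
Sum of observations T = 8.3 seconds; n = 7.
Posterior: Gamma(6.6+7, 17.4+8.3) = Gamma(13.6, 25.7).
Posterior mean of λ = α/β = 13.6/25.7 = 0.5292.

0.5292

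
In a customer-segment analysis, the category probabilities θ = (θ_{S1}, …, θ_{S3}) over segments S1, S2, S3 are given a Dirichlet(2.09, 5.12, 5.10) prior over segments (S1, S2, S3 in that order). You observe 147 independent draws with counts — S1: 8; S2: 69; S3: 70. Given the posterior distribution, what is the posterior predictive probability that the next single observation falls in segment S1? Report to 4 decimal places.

The Dirichlet prior is conjugate to the Multinomial likelihood: each posterior αⱼ = prior αⱼ + observed count nⱼ.
Posterior concentration: (10.09, 74.12, 75.10), total = 159.31.
P(next = S1 | data) = α_{S1}/Σα = 0.0633.

0.0633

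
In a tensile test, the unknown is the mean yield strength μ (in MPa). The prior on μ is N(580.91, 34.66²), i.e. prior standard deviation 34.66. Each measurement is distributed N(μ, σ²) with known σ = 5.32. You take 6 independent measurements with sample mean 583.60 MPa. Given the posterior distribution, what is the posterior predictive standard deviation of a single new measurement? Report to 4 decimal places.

For Normal data with known variance σ², a Normal(μ₀, σ₀²) prior on μ is conjugate. Posterior precision = 1/σ₀² + n/σ²; posterior mean is the precision-weighted average of μ₀ and x̄.
σ₀² = 34.66² = 1201.3156, σ² = 5.32² = 28.3024; σ² + n·σ₀² = 28.3024 + 6·1201.3156 = 7236.196.
Posterior precision = 1/σ₀² + n/σ² = 1/1201.3156 + 6/28.3024 = (σ² + n·σ₀²)/(σ₀²σ²) = 7236.196/(1201.3156·28.3024); posterior variance σₙ² = σ₀²σ²/(σ² + n·σ₀²) = 1201.3156·28.3024/7236.196 = 4.698617.
Predictive variance for one new observation = σₙ² + σ² = 1201.3156·28.3024/7236.196 + 28.3024 = σ²·(σ₀² + 7236.196)/7236.196 = 28.3024·8437.5116/7236.196 = 33.001017; SD = √(28.3024·8437.5116/7236.196) = 5.7447.

5.7447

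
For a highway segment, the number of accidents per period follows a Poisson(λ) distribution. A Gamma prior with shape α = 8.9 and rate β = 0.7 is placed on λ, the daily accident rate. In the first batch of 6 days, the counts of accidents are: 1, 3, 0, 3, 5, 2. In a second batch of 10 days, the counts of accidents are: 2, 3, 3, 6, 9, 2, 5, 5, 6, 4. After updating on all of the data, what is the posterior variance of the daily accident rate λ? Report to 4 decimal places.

0.2435

With a Gamma(shape α, rate β) prior, the Poisson likelihood is conjugate: the posterior is Gamma(α + ΣXᵢ, β + n).
Batch 1: sum of counts S = 14 over n = 6 days.
After batch 1: Gamma(α+S, β+n) = Gamma(8.9+14, 0.7+6) = Gamma(22.9, 6.7).
Batch 2: sum of counts S = 45 over n = 10 days.
After batch 2: Gamma(α+S, β+n) = Gamma(22.9+45, 6.7+10) = Gamma(67.9, 16.7).
Var = α/β² = 67.9/16.7² = 0.2435.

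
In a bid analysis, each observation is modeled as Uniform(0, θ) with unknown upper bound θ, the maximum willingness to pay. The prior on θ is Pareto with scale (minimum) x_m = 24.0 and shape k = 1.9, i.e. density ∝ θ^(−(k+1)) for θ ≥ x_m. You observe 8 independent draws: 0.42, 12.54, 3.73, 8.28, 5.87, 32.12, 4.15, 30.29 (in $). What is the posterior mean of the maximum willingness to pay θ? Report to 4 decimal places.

35.7290

A Pareto(scale x_m, shape k) prior on the upper bound θ of Uniform(0, θ) is conjugate: posterior is Pareto(max(x_m, max xᵢ), k + n).
Sample maximum = 32.12; prior scale x_m = 24.0 → posterior scale = max = 32.12.
Posterior shape = 1.9 + 8 = 9.9.
E[θ|data] = k·x_m/(k−1) = 9.9·32.12/8.9 = 35.7290.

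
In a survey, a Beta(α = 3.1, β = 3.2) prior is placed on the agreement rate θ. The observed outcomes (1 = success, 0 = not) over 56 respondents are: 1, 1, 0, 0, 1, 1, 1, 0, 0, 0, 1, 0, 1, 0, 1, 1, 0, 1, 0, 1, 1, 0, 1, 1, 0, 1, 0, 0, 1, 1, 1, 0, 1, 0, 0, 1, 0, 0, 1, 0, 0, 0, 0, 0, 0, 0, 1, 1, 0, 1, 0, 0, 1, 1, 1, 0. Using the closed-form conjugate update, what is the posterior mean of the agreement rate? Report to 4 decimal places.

0.4831

The Beta prior is conjugate to a Binomial/Bernoulli likelihood; the update adds successes to α and failures to β.
Posterior: Beta(α+k, β+n−k) = Beta(3.1+27, 3.2+29) = Beta(30.1, 32.2).
Posterior mean = α/(α+β) = 30.1/62.3 = 0.4831.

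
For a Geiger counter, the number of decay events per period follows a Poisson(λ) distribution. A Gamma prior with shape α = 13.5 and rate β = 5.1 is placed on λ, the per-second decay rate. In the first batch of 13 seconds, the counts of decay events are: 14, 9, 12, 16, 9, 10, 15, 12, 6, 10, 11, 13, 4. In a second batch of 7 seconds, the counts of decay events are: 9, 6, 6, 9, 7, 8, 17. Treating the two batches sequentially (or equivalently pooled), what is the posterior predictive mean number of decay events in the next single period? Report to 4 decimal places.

8.6255

With a Gamma(shape α, rate β) prior, the Poisson likelihood is conjugate: the posterior is Gamma(α + ΣXᵢ, β + n).
Batch 1: sum of counts S = 141 over n = 13 seconds.
After batch 1: Gamma(α+S, β+n) = Gamma(13.5+141, 5.1+13) = Gamma(154.5, 18.1).
Batch 2: sum of counts S = 62 over n = 7 seconds.
After batch 2: Gamma(α+S, β+n) = Gamma(154.5+62, 18.1+7) = Gamma(216.5, 25.1).
The predictive distribution for one future period is NegBinom with mean α/β = 8.6255.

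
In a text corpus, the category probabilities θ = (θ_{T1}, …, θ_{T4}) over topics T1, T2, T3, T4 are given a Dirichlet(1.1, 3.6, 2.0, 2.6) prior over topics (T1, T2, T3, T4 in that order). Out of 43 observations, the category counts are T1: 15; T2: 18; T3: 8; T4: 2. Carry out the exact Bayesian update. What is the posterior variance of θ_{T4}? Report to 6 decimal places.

The Dirichlet prior is conjugate to the Multinomial likelihood: each posterior αⱼ = prior αⱼ + observed count nⱼ.
Posterior concentration: (16.1, 21.6, 10.0, 4.6), total = 52.3.
Var[θ_j] = α_j(Σα−α_j)/((Σα)²(Σα+1)) = 4.6·47.7/(52.3²·53.3) = 0.001505.

0.001505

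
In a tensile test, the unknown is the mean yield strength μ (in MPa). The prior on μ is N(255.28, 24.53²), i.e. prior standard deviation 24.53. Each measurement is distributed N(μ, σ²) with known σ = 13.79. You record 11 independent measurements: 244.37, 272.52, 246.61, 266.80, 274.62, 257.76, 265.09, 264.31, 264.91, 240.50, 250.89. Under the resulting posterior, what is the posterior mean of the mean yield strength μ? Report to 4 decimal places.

258.8413

For Normal data with known variance σ², a Normal(μ₀, σ₀²) prior on μ is conjugate. Posterior precision = 1/σ₀² + n/σ²; posterior mean is the precision-weighted average of μ₀ and x̄.
Σxᵢ = 244.37 + 272.52 + 246.61 + 266.80 + 274.62 + 257.76 + 265.09 + 264.31 + 264.91 + 240.50 + 250.89 = 2848.38, so n·x̄ = 2848.38.
σ₀² = 24.53² = 601.7209, σ² = 13.79² = 190.1641; σ² + n·σ₀² = 190.1641 + 11·601.7209 = 6809.094.
Posterior mean = (μ₀/σ₀² + n·x̄/σ²)/(1/σ₀² + n/σ²) = (σ²·μ₀ + σ₀²·n·x̄)/(σ² + n·σ₀²) = (190.1641·255.28 + 601.7209·2848.38)/6809.094 = 1762474.86859/6809.094 = 258.8413.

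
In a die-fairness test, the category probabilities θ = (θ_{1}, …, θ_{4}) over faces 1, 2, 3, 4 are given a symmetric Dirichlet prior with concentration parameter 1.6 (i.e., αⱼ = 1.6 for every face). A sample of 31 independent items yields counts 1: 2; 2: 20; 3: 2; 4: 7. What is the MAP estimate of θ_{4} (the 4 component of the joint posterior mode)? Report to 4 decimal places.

0.2275

The Dirichlet prior is conjugate to the Multinomial likelihood: each posterior αⱼ = prior αⱼ + observed count nⱼ.
Posterior concentration: (3.6, 21.6, 3.6, 8.6), total = 37.4.
Joint mode component: (α_{4}−1)/(Σα−K) = 7.6/33.4 = 0.2275.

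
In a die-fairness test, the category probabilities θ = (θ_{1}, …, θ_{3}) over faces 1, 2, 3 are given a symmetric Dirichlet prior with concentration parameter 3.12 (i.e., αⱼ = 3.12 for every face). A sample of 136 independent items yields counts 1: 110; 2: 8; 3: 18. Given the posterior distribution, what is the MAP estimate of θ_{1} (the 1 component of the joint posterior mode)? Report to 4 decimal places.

The Dirichlet prior is conjugate to the Multinomial likelihood: each posterior αⱼ = prior αⱼ + observed count nⱼ.
Posterior concentration: (113.12, 11.12, 21.12), total = 145.36.
Joint mode component: (α_{1}−1)/(Σα−K) = 112.12/142.36 = 0.7876.

0.7876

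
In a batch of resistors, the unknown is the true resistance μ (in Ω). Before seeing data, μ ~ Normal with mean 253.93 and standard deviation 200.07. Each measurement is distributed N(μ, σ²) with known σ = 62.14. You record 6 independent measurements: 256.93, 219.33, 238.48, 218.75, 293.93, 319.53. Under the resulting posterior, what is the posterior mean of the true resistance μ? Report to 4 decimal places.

257.7634

For Normal data with known variance σ², a Normal(μ₀, σ₀²) prior on μ is conjugate. Posterior precision = 1/σ₀² + n/σ²; posterior mean is the precision-weighted average of μ₀ and x̄.
Σxᵢ = 256.93 + 219.33 + 238.48 + 218.75 + 293.93 + 319.53 = 1546.95, so n·x̄ = 1546.95.
σ₀² = 200.07² = 40028.0049, σ² = 62.14² = 3861.3796; σ² + n·σ₀² = 3861.3796 + 6·40028.0049 = 244029.409.
Posterior mean = (μ₀/σ₀² + n·x̄/σ²)/(1/σ₀² + n/σ²) = (σ²·μ₀ + σ₀²·n·x̄)/(σ² + n·σ₀²) = (3861.3796·253.93 + 40028.0049·1546.95)/244029.409 = 62901842.301883/244029.409 = 257.7634.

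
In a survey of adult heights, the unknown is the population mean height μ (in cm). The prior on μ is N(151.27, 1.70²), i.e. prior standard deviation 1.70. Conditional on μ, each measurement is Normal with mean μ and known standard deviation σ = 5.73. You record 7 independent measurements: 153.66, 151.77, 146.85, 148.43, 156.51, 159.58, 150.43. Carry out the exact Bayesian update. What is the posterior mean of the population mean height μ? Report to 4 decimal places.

For Normal data with known variance σ², a Normal(μ₀, σ₀²) prior on μ is conjugate. Posterior precision = 1/σ₀² + n/σ²; posterior mean is the precision-weighted average of μ₀ and x̄.
Σxᵢ = 153.66 + 151.77 + 146.85 + 148.43 + 156.51 + 159.58 + 150.43 = 1067.23, so n·x̄ = 1067.23.
σ₀² = 1.70² = 2.89, σ² = 5.73² = 32.8329; σ² + n·σ₀² = 32.8329 + 7·2.89 = 53.0629.
Posterior mean = (μ₀/σ₀² + n·x̄/σ²)/(1/σ₀² + n/σ²) = (σ²·μ₀ + σ₀²·n·x̄)/(σ² + n·σ₀²) = (32.8329·151.27 + 2.89·1067.23)/53.0629 = 8050.927483/53.0629 = 151.7242.

151.7242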